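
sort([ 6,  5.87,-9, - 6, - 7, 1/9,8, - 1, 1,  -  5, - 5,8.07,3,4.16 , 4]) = [ - 9, - 7,  -  6, - 5, - 5, - 1, 1/9,1,3 , 4 , 4.16,5.87,6,  8 , 8.07 ] 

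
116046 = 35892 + 80154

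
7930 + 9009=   16939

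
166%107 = 59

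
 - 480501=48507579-48988080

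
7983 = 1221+6762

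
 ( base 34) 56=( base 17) a6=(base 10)176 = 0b10110000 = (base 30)5q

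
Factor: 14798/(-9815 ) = - 98/65 = - 2^1*5^( - 1 )*7^2 * 13^( - 1 )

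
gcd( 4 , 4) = 4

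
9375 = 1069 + 8306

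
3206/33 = 3206/33 = 97.15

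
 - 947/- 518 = 947/518 = 1.83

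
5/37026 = 5/37026 = 0.00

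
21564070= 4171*5170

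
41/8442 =41/8442= 0.00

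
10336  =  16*646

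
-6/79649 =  - 6/79649 = - 0.00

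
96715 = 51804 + 44911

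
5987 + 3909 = 9896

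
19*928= 17632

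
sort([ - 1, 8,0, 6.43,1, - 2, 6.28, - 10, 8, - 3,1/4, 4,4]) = [ - 10, - 3,-2, - 1,0, 1/4, 1,4, 4, 6.28, 6.43, 8, 8 ]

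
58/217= 58/217 =0.27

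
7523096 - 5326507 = 2196589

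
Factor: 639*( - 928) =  - 592992 = - 2^5*3^2*29^1*71^1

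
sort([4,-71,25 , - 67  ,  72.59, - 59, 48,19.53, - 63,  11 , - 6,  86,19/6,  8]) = [- 71, - 67, - 63 ,-59, - 6,19/6, 4, 8,11,  19.53,25,48,72.59,86 ] 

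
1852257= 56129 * 33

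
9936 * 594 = 5901984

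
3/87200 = 3/87200 =0.00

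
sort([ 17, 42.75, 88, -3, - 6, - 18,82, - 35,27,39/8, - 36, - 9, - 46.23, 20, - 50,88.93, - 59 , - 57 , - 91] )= [ - 91, - 59, - 57 , - 50, - 46.23, - 36 , - 35, - 18, - 9, - 6, - 3,39/8,17, 20, 27 , 42.75 , 82 , 88,88.93 ]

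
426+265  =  691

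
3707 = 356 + 3351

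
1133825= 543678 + 590147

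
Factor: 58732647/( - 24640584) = - 2^( - 3) * 61^( - 1)*16831^(-1) * 19577549^1  =  - 19577549/8213528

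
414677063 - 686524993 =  - 271847930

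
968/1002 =484/501 = 0.97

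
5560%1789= 193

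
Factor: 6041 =7^1*863^1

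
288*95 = 27360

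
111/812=111/812= 0.14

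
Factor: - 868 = - 2^2*7^1*31^1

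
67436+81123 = 148559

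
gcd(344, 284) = 4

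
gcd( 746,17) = 1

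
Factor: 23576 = 2^3*7^1*421^1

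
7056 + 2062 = 9118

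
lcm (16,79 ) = 1264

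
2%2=0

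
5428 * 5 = 27140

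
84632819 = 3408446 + 81224373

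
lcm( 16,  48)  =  48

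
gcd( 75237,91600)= 1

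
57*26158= 1491006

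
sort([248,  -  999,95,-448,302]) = [ - 999,- 448,  95,248, 302]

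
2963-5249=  - 2286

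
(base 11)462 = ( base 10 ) 552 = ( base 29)J1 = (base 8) 1050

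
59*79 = 4661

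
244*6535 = 1594540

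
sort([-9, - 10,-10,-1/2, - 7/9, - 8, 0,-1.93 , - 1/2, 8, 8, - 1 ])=[-10, - 10,  -  9,-8, - 1.93, - 1, - 7/9,-1/2,-1/2,  0,8,  8 ] 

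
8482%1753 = 1470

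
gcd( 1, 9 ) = 1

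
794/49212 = 397/24606  =  0.02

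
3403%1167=1069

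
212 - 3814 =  - 3602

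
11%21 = 11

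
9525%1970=1645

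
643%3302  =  643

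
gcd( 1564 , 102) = 34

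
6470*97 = 627590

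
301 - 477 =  - 176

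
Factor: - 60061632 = -2^6*3^1 * 31^1 * 10091^1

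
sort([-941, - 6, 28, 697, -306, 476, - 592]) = [ - 941 , - 592, - 306 , - 6, 28, 476, 697 ]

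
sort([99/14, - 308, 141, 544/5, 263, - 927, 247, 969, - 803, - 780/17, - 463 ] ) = [ - 927, - 803,-463,-308, - 780/17, 99/14, 544/5,141,247, 263, 969 ] 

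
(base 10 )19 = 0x13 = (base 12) 17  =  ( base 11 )18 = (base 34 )j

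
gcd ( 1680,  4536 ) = 168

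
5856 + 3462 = 9318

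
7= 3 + 4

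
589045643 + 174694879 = 763740522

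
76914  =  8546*9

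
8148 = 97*84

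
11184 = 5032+6152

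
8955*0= 0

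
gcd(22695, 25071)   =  3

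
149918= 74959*2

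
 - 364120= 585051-949171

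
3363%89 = 70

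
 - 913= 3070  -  3983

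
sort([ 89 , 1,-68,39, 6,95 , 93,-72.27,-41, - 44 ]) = [  -  72.27, - 68, - 44,-41, 1 , 6 , 39,89, 93,95 ]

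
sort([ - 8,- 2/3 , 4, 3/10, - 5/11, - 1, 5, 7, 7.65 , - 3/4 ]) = [ - 8, - 1, - 3/4 , - 2/3, - 5/11, 3/10,4, 5, 7, 7.65]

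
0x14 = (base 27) K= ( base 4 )110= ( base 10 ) 20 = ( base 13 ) 17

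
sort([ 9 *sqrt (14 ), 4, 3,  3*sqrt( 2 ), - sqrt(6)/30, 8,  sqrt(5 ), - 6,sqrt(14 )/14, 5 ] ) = [  -  6,-sqrt( 6 )/30, sqrt( 14)/14, sqrt(5 ), 3, 4,3*sqrt(2), 5,8,  9*sqrt(14)]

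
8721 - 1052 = 7669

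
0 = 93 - 93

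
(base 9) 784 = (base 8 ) 1203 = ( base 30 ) ld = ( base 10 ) 643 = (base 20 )1c3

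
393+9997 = 10390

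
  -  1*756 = -756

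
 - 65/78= - 5/6 = - 0.83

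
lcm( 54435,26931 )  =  2558445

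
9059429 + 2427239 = 11486668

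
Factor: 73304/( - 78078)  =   - 476/507  =  - 2^2* 3^( - 1)* 7^1*13^(- 2 )*17^1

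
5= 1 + 4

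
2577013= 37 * 69649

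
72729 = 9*8081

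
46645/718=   46645/718= 64.97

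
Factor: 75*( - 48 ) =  - 2^4*3^2*5^2 = - 3600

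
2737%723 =568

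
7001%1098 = 413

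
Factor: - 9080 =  - 2^3*5^1*227^1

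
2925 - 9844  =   - 6919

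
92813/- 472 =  - 92813/472 = - 196.64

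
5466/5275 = 1+191/5275 = 1.04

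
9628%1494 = 664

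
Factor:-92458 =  - 2^1 *46229^1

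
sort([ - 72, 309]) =[  -  72 , 309] 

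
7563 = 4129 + 3434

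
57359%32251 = 25108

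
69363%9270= 4473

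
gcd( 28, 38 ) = 2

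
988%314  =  46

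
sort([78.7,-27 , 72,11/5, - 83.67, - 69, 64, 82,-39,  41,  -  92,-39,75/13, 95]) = [ -92 ,-83.67,-69, - 39, - 39,  -  27,11/5, 75/13, 41, 64, 72, 78.7, 82,95 ]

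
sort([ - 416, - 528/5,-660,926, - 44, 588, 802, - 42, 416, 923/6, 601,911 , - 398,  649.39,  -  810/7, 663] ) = [-660, - 416, - 398, - 810/7,-528/5,  -  44,-42,923/6, 416, 588,601,649.39, 663,802,911,926]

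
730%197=139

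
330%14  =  8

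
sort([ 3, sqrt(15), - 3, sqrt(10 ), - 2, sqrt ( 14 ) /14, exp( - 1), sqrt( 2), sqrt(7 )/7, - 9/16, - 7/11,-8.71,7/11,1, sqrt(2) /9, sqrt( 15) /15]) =[ -8.71, - 3, - 2, - 7/11, - 9/16,sqrt(2 )/9,sqrt(15)/15,sqrt(14) /14, exp(-1 ), sqrt(7 ) /7, 7/11, 1,sqrt(2 ), 3, sqrt( 10 ), sqrt( 15) ]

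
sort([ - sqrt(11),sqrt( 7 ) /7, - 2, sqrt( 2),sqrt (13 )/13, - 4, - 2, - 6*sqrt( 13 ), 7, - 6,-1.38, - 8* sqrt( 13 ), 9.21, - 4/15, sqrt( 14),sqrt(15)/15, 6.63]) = [-8*sqrt( 13), - 6 * sqrt( 13 ),  -  6, - 4, - sqrt(11), - 2, - 2, - 1.38, - 4/15,sqrt( 15 ) /15, sqrt(13)/13,sqrt ( 7) /7,sqrt( 2 ),sqrt( 14),6.63, 7,9.21] 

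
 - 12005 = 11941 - 23946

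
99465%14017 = 1346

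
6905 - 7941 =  - 1036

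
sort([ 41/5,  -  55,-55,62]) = [ - 55,- 55, 41/5  ,  62]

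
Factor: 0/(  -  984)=0 =0^1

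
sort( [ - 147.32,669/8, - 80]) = [ - 147.32, - 80,669/8] 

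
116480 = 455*256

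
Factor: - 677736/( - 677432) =3^2*7^( - 1 )*9413^1*12097^( -1 ) = 84717/84679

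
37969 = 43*883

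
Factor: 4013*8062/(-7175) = -32352806/7175 = - 2^1*5^( - 2)*7^( - 1)*29^1*41^( - 1)*139^1*4013^1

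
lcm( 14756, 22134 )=44268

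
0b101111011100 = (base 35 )2GQ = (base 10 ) 3036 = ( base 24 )56c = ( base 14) 116C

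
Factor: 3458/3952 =2^( - 3)*7^1 = 7/8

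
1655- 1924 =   -  269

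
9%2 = 1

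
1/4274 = 1/4274 = 0.00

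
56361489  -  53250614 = 3110875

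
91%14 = 7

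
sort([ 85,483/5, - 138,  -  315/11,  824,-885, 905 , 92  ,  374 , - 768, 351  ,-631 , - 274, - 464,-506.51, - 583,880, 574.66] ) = [ - 885, - 768, - 631, - 583, - 506.51 , - 464, - 274, - 138, - 315/11, 85, 92,483/5,351,374,574.66, 824,  880 , 905 ] 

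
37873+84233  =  122106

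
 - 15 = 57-72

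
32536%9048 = 5392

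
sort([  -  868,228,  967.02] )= [  -  868,  228, 967.02] 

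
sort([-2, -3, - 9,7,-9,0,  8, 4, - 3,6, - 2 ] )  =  [-9 , - 9, - 3, - 3,  -  2  , - 2,  0,4, 6, 7, 8]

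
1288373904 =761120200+527253704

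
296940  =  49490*6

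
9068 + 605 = 9673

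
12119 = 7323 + 4796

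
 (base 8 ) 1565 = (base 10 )885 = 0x375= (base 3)1012210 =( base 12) 619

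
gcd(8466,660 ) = 6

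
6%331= 6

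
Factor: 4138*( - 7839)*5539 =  - 2^1*3^2*13^1*29^1 * 67^1*191^1*2069^1 = - 179672874498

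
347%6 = 5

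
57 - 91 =-34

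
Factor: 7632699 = 3^1*19^1 *359^1*373^1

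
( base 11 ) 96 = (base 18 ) 5F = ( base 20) 55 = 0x69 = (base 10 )105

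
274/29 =9 + 13/29 = 9.45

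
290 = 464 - 174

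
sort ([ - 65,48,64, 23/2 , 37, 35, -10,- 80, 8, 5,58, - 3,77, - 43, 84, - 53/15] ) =[  -  80, - 65,-43, - 10, -53/15,- 3, 5, 8, 23/2,35,37,  48,58,64,77,84]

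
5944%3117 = 2827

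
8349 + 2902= 11251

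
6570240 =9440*696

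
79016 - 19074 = 59942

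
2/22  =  1/11=0.09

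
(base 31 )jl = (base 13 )37c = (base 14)318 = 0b1001100010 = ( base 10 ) 610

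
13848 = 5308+8540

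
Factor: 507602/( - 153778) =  - 253801/76889 = - 23^( - 1)*3343^( - 1)*253801^1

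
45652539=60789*751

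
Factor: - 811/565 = - 5^(-1)*113^( - 1)*811^1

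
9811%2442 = 43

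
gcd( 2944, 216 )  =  8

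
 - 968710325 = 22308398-991018723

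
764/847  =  764/847 = 0.90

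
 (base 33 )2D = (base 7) 142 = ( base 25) 34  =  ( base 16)4F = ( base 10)79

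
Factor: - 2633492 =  - 2^2*43^1*61^1*251^1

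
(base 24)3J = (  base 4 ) 1123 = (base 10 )91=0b1011011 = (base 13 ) 70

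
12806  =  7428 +5378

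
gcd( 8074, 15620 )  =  22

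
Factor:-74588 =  - 2^2*29^1 * 643^1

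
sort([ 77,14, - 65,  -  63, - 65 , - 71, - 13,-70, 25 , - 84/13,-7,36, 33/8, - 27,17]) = [ - 71 , - 70,-65, - 65,- 63, - 27, - 13, - 7, - 84/13,33/8,14,17,  25, 36,77]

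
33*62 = 2046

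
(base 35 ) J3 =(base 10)668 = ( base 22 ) 188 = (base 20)1d8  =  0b1010011100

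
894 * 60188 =53808072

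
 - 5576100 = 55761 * (-100 ) 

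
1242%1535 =1242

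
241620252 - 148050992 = 93569260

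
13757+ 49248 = 63005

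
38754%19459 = 19295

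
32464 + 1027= 33491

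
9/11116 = 9/11116 = 0.00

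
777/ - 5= - 156  +  3/5 = -155.40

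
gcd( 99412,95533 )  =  1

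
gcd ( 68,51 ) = 17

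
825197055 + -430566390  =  394630665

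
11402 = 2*5701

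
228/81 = 76/27=2.81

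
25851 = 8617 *3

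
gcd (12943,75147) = 1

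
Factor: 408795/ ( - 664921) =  - 3^1*5^1*17^( - 1 )*27253^1*39113^( - 1 )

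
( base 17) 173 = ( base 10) 411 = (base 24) h3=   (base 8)633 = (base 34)c3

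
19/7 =19/7 =2.71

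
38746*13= 503698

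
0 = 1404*0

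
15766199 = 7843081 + 7923118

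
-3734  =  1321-5055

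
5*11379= 56895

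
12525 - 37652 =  - 25127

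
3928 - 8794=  - 4866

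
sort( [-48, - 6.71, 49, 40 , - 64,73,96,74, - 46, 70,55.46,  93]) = [ - 64, - 48,-46, -6.71, 40,49,55.46, 70, 73,  74, 93, 96]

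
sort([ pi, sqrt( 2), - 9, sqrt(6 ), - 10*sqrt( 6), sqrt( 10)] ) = [ -10*sqrt(6), - 9, sqrt(2), sqrt( 6 ),pi,sqrt( 10 )]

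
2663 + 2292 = 4955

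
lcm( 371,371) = 371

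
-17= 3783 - 3800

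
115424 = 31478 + 83946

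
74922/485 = 154+232/485 =154.48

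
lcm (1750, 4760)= 119000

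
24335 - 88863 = - 64528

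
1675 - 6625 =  - 4950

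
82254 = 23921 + 58333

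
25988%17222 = 8766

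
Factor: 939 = 3^1 * 313^1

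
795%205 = 180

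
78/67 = 1+11/67 = 1.16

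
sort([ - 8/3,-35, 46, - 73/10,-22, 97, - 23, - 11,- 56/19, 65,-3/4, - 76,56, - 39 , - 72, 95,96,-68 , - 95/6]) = [ - 76,-72 ,  -  68, - 39,- 35,-23, - 22,-95/6, - 11 , - 73/10,-56/19, - 8/3, - 3/4,46, 56, 65,  95, 96, 97] 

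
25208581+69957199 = 95165780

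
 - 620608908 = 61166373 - 681775281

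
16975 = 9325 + 7650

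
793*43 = 34099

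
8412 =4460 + 3952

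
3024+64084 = 67108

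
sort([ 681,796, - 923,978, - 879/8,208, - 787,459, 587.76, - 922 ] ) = [ - 923, - 922, - 787, - 879/8,208,459,587.76,681, 796, 978]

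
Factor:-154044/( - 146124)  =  389/369  =  3^( - 2)* 41^( - 1)*389^1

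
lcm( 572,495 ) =25740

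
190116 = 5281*36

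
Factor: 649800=2^3*3^2 * 5^2*19^2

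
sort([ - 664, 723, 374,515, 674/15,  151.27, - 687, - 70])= [ - 687, - 664, - 70,674/15 , 151.27,  374,  515 , 723]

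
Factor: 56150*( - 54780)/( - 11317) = 3075897000/11317 = 2^3*3^1*5^3*11^1*83^1 * 1123^1*11317^(-1)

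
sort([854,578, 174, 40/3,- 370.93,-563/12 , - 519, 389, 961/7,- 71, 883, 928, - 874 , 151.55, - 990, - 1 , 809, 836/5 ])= [  -  990, - 874  , - 519,-370.93, - 71, - 563/12, - 1, 40/3, 961/7,  151.55 , 836/5, 174, 389,578,809,854,883,928 ] 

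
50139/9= 5571 = 5571.00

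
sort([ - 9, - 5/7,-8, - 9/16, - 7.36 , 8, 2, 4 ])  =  [ - 9, - 8,- 7.36, - 5/7, -9/16, 2, 4,8 ]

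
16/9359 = 16/9359 = 0.00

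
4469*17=75973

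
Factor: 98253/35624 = 2^(- 3) * 3^4*61^( - 1 )*73^( - 1)*1213^1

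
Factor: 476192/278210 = 368/215 = 2^4*5^( - 1)*23^1*43^(-1)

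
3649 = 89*41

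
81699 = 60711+20988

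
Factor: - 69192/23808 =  - 93/32 = -  2^(  -  5 )*3^1*31^1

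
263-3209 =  - 2946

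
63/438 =21/146= 0.14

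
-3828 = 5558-9386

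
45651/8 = 5706 + 3/8=5706.38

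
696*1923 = 1338408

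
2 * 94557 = 189114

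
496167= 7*70881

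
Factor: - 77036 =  - 2^2*19259^1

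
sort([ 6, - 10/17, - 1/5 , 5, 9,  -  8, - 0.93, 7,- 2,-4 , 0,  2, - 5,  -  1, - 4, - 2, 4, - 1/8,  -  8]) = [ - 8,-8, - 5, - 4, - 4, - 2, - 2, - 1,  -  0.93, - 10/17, - 1/5,-1/8 , 0 , 2,4,5, 6,7, 9] 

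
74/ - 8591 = -1 + 8517/8591 = - 0.01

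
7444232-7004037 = 440195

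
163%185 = 163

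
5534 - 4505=1029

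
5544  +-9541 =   -  3997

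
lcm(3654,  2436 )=7308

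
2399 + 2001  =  4400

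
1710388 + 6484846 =8195234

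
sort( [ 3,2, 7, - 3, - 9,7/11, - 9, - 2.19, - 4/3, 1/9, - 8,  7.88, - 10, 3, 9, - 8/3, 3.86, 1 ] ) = [ - 10, - 9, - 9, - 8, - 3, - 8/3, - 2.19, - 4/3, 1/9,7/11,1, 2, 3, 3, 3.86,7, 7.88, 9 ] 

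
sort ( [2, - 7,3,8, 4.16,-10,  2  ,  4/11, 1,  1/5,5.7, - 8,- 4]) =[ - 10, - 8, -7, - 4,1/5, 4/11,1,2,2,  3,  4.16, 5.7,8 ] 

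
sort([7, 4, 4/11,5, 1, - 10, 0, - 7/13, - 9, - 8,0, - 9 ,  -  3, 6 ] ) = [ - 10,-9, - 9, - 8, - 3, - 7/13,  0, 0,  4/11,  1,4,5,6, 7 ] 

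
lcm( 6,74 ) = 222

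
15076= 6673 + 8403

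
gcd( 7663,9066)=1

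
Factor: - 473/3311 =-7^(  -  1 ) =- 1/7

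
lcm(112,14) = 112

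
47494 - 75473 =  - 27979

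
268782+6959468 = 7228250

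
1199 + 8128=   9327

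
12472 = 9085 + 3387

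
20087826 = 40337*498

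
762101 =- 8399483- - 9161584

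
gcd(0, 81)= 81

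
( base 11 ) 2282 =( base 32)2TI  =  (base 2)101110110010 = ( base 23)5f4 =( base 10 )2994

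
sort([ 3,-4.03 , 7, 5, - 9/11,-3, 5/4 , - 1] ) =[ - 4.03, - 3, - 1, - 9/11,5/4, 3 , 5, 7]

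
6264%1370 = 784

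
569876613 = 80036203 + 489840410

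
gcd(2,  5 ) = 1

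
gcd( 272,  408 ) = 136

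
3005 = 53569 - 50564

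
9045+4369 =13414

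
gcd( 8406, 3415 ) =1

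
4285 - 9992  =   - 5707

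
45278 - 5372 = 39906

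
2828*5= 14140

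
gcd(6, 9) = 3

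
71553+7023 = 78576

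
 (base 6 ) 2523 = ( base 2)1001110011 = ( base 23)146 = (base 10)627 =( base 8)1163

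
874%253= 115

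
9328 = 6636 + 2692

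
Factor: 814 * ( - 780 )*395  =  -2^3*3^1*5^2*11^1*13^1 * 37^1*79^1 = -250793400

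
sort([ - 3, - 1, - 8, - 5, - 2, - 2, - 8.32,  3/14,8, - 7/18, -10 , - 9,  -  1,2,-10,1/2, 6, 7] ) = [ - 10,  -  10, - 9, - 8.32,-8 , - 5, - 3, - 2, - 2, - 1, - 1, - 7/18, 3/14 , 1/2, 2,6,7,8]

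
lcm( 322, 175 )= 8050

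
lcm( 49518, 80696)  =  2178792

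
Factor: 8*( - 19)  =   - 2^3 * 19^1=-152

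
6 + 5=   11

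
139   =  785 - 646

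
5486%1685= 431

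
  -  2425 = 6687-9112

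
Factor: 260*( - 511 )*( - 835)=2^2*5^2*7^1*13^1*73^1*167^1  =  110938100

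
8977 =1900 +7077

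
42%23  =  19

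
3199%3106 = 93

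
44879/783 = 57+248/783 = 57.32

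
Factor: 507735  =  3^3*5^1*3761^1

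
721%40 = 1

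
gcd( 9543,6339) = 3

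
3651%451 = 43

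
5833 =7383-1550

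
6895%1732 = 1699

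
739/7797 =739/7797  =  0.09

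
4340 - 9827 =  - 5487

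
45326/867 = 52 + 242/867 = 52.28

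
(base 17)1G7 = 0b1000111000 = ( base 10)568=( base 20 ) 188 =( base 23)11g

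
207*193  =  39951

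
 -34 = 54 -88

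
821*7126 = 5850446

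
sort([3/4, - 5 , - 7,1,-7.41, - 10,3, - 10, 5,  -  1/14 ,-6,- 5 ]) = [ - 10 , - 10, - 7.41, - 7, - 6,  -  5, - 5, - 1/14,3/4,1, 3 , 5]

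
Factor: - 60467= - 11^1 * 23^1*239^1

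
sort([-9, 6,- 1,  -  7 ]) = [-9,-7, -1,6]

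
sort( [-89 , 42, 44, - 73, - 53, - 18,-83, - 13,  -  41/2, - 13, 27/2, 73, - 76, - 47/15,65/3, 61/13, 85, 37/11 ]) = [- 89, - 83, -76, - 73,-53,-41/2,  -  18, - 13, - 13, - 47/15, 37/11, 61/13, 27/2 , 65/3, 42, 44,73, 85]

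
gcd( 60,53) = 1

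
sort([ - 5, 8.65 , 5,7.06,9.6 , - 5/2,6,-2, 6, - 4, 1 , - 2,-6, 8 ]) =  [-6, - 5 , - 4,  -  5/2, - 2 , - 2, 1 , 5,6, 6 , 7.06,8, 8.65,9.6]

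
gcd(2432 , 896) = 128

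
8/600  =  1/75 = 0.01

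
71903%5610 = 4583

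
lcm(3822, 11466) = 11466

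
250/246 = 125/123 = 1.02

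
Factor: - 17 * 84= - 2^2*3^1* 7^1*17^1= -1428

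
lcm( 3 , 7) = 21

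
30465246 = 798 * 38177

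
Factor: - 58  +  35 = -23^1 = - 23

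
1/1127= 1/1127 = 0.00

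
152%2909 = 152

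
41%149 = 41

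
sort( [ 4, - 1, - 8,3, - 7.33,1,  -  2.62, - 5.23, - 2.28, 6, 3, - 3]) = [ - 8, - 7.33, - 5.23 , - 3  , - 2.62, - 2.28, - 1, 1, 3, 3, 4,6]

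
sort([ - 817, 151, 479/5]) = [ - 817 , 479/5,151 ]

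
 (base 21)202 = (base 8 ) 1564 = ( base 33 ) QQ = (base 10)884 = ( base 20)244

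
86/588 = 43/294 = 0.15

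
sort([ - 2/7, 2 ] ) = [ - 2/7, 2] 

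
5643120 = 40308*140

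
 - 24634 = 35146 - 59780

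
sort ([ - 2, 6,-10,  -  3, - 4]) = [ - 10,-4,  -  3, - 2, 6]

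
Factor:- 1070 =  - 2^1*5^1*107^1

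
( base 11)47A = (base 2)1000111011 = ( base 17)1GA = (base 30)j1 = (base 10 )571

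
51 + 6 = 57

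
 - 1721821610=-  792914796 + -928906814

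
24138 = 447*54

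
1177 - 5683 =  - 4506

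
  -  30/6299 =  - 1 + 6269/6299=-0.00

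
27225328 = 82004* 332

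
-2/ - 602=1/301 =0.00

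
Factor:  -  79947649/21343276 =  - 2^( - 2)*19^1*347^( - 1) * 15377^(-1)*4207771^1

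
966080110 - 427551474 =538528636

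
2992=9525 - 6533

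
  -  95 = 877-972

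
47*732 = 34404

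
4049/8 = 4049/8 = 506.12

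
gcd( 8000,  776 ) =8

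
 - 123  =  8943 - 9066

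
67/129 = 67/129= 0.52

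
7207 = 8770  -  1563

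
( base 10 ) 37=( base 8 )45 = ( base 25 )1C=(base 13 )2B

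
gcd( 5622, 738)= 6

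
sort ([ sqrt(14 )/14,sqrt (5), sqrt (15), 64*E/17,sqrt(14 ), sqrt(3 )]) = [ sqrt(14 )/14, sqrt(3 ), sqrt(5), sqrt(14), sqrt(15),  64*E/17]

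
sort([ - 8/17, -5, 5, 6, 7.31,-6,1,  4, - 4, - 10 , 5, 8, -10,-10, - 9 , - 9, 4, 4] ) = [ - 10,- 10,- 10,  -  9,-9, - 6,- 5,-4 , - 8/17, 1, 4, 4,4, 5, 5, 6, 7.31, 8]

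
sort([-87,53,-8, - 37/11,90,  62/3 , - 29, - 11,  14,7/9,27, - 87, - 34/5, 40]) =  [ - 87, - 87, - 29 , - 11, - 8, - 34/5,-37/11 , 7/9, 14,62/3,27,40, 53,90 ] 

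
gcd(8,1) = 1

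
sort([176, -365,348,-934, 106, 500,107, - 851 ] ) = [ - 934,  -  851,- 365, 106,107, 176,348, 500]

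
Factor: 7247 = 7247^1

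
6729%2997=735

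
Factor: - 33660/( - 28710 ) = 34/29 =2^1*17^1*29^( - 1)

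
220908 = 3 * 73636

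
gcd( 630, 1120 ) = 70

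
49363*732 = 36133716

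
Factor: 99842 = 2^1 * 49921^1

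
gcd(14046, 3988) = 2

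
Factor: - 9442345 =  - 5^1  *  11^1*171679^1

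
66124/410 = 161  +  57/205 = 161.28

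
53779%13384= 243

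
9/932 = 9/932 = 0.01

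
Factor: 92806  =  2^1*7^2*947^1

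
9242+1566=10808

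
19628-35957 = -16329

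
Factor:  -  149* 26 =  - 3874 = - 2^1*13^1*149^1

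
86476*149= 12884924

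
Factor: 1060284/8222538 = 2^1*149^1 * 2311^ ( -1) = 298/2311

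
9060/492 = 18 + 17/41 = 18.41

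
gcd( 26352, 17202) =366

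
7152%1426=22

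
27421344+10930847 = 38352191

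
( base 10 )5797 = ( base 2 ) 1011010100101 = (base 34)50H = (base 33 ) 5am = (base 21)d31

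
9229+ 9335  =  18564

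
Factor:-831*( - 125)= 3^1*5^3*277^1 = 103875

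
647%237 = 173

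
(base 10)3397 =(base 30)3N7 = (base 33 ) 33v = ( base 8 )6505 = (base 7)12622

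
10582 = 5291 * 2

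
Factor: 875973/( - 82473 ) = - 7^2*37^( - 1)*59^1 * 101^1*743^( - 1 ) = -291991/27491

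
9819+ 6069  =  15888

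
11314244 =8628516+2685728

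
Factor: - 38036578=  - 2^1*937^1 *20297^1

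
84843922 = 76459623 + 8384299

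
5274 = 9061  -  3787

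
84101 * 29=2438929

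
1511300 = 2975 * 508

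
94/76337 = 94/76337 = 0.00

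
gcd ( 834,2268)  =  6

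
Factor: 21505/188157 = 3^ (-1)*5^1*11^1*17^1*19^( - 1)  *23^1*3301^(- 1)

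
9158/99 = 92  +  50/99 = 92.51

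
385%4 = 1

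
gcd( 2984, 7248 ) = 8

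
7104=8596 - 1492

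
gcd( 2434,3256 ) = 2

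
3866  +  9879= 13745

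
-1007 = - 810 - 197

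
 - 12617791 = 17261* ( - 731) 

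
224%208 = 16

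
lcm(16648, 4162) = 16648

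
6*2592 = 15552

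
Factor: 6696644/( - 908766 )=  - 3348322/454383 = - 2^1* 3^( - 3 )*16829^( - 1 )*1674161^1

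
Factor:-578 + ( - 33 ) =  - 13^1*47^1  =  - 611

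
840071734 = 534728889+305342845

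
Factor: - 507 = -3^1*13^2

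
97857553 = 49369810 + 48487743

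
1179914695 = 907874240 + 272040455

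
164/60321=164/60321 = 0.00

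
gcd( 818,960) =2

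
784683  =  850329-65646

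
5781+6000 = 11781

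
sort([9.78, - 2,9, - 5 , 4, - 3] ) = [ - 5, -3, - 2,4, 9, 9.78]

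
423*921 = 389583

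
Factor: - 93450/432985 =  - 30/139 = - 2^1 * 3^1*5^1 * 139^( - 1 ) 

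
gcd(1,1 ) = 1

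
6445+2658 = 9103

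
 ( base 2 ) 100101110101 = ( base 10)2421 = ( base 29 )2PE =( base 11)1901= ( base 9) 3280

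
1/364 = 1/364 = 0.00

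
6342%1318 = 1070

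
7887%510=237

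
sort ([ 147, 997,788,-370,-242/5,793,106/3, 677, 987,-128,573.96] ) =[-370 ,- 128, -242/5  ,  106/3, 147, 573.96,677,788,  793, 987,997] 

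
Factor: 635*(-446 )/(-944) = 141605/472 = 2^( - 3)*5^1* 59^ ( - 1) * 127^1*223^1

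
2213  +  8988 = 11201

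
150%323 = 150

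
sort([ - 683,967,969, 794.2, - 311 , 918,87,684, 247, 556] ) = [ - 683,-311, 87, 247,556, 684, 794.2, 918 , 967 , 969 ]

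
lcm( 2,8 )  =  8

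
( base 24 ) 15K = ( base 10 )716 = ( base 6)3152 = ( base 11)5A1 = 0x2cc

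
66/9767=66/9767   =  0.01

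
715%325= 65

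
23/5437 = 23/5437 = 0.00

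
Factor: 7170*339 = 2^1 * 3^2*5^1*113^1*239^1 =2430630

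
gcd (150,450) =150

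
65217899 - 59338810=5879089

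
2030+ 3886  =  5916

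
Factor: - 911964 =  - 2^2*3^1*75997^1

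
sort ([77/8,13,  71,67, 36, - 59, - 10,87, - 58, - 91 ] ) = [ - 91, - 59,  -  58, - 10,77/8,13, 36,67,71,87]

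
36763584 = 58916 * 624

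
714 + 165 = 879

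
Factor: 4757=67^1*71^1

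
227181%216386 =10795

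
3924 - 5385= - 1461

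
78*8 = 624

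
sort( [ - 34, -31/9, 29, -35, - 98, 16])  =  [- 98, - 35, - 34, -31/9, 16, 29]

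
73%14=3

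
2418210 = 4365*554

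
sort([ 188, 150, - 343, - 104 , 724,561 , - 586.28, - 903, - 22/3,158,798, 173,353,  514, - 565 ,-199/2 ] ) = [ - 903, - 586.28, - 565,  -  343, - 104, - 199/2, - 22/3,150,  158, 173, 188 , 353, 514 , 561,  724,  798] 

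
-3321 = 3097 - 6418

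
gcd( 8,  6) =2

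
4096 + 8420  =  12516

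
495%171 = 153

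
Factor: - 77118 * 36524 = -2816657832 = - 2^3 *3^1 * 23^1*397^1 * 12853^1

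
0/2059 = 0 = 0.00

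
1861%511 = 328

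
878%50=28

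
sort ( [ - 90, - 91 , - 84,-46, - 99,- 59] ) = [ - 99, - 91, - 90,  -  84, - 59 , - 46 ] 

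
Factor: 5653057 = 29^1*194933^1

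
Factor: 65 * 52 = 3380 = 2^2*5^1*13^2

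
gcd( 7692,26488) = 4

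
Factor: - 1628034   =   - 2^1  *3^1*19^1*14281^1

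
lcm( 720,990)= 7920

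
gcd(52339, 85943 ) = 1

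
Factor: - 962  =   - 2^1*13^1*37^1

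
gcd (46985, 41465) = 5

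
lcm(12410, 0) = 0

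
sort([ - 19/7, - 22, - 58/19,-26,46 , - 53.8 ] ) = [ -53.8, - 26, - 22, - 58/19,  -  19/7 , 46]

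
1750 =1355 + 395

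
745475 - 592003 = 153472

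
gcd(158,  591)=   1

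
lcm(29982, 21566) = 1229262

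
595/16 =37 + 3/16  =  37.19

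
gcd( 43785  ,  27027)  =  63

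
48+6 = 54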